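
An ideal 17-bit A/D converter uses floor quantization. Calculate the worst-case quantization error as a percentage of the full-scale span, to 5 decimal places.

Truncating → worst-case error = 1 LSB = V_FS/2^17, so 100/131072 = 0.000762939 % of full scale.

0.00076 %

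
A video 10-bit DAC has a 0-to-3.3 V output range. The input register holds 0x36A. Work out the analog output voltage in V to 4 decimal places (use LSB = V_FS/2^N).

2.8166 V

LSB = 3.3 V / 2^10 = 3.223 mV.
Code 0x36A = 874 decimal.
V_out = 0 + 874 × 0.00322266 V = 2.8166 V.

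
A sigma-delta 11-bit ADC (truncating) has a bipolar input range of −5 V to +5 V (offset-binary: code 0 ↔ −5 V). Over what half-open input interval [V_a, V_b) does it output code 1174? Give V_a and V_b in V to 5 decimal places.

[0.73242 V, 0.73730 V)

LSB = 10/2^11 = 4.883 mV.
V_a = V_low + 1174·LSB = 0.732422 V; V_b = V_low + 1175·LSB = 0.737305 V.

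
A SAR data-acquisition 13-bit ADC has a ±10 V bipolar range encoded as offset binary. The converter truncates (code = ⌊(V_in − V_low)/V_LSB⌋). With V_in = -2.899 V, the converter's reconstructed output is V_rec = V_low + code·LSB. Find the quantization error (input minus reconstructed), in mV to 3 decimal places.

One LSB is 20 V / 8192 = 2.441 mV.
Scaled input = 2908.5696 LSBs, so code = 2908.
Code 2908 maps back to (−10) + 2908×0.00244141 V = -2.9003906 V.
V_in − V_rec = 0.00139062 V = 1.391 mV.

1.391 mV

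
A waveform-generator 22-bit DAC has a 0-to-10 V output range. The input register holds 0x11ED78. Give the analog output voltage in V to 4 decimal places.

LSB = 10 V / 2^22 = 2.38 µV.
Code 0x11ED78 = 1174904 decimal.
V_out = 0 + 1174904 × 2.38419e-06 V = 2.80119 V.

2.8012 V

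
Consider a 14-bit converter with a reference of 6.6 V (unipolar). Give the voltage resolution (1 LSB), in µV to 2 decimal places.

402.83 µV

Full-scale span = 6.6 V.
LSB = 6.6 / 2^14 = 6.6 / 16384 = 0.000402832 V = 402.83 µV.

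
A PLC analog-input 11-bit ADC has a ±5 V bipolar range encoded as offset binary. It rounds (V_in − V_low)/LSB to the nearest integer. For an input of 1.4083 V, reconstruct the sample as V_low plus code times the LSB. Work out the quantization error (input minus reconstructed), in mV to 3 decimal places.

Step size: 10 V ÷ 2^11 = 4.883 mV.
Scaled input = 1312.4198 LSBs, so code = 1312.
Code 1312 maps back to (−5) + 1312×0.00488281 V = 1.40625 V.
Difference: 0.00205 V → 2.050 mV.

2.050 mV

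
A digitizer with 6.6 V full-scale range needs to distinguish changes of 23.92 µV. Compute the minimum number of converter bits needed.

19 bits

Number of steps required ≥ 6.6 V / 23.92 µV = 275919.73.
Need 2^N ≥ 275919.73; 2^18 = 262144, 2^19 = 524288.
Minimum N = 19.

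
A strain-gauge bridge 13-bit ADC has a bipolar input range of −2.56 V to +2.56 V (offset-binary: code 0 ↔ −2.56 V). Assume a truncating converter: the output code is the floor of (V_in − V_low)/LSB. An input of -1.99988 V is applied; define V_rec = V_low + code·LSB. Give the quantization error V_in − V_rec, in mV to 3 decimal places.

0.120 mV

LSB = 5.12/2^13 = 0.625 mV.
Scaled input = 896.1920 LSBs, so code = 896.
V_rec = (−2.56) + 896·0.000625 = -2 V.
Error = -1.99988 − (−2) = 0.00012 V = 0.120 mV.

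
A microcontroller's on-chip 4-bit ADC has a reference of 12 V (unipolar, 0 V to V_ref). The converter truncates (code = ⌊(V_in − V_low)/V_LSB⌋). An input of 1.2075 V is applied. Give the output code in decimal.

LSB = 12 V / 16 = 0.7500 V.
(1.2075 − 0) / 0.75 = 1.610 LSBs.
⌊·⌋(1.610) = 1.

code 1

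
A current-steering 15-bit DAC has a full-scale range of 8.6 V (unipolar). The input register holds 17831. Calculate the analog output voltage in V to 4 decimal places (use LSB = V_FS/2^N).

4.6798 V

LSB = 8.6 V / 2^15 = 262.45 µV.
V_out = 0 + 17831 × 0.000262451 V = 4.67977 V.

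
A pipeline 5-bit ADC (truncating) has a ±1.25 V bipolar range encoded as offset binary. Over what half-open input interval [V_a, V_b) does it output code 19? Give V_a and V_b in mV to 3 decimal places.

LSB = 2.5/2^5 = 78.125 mV.
V_a = V_low + 19·LSB = 0.234375 V; V_b = V_low + 20·LSB = 0.3125 V.

[234.375 mV, 312.500 mV)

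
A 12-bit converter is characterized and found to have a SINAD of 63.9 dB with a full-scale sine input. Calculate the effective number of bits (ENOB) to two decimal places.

ENOB = (SINAD − 1.76) / 6.02 = (63.9 − 1.76)/6.02 = 10.322.

10.32 bits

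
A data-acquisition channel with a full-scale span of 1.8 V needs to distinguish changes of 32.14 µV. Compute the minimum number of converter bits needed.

Number of steps required ≥ 1.8 V / 32.14 µV = 56004.98.
Need 2^N ≥ 56004.98; 2^15 = 32768, 2^16 = 65536.
Minimum N = 16.

16 bits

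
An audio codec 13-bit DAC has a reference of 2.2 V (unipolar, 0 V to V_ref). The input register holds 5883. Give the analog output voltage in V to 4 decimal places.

LSB = 2.2 V / 2^13 = 268.55 µV.
V_out = 0 + 5883 × 0.000268555 V = 1.57991 V.

1.5799 V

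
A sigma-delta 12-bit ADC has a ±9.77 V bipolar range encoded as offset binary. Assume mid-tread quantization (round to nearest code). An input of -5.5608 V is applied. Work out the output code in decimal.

code 882

Full-scale span = 19.54 V; LSB = 19.54/2^12 = 4.771 mV.
(-5.5608 − (−9.77)) / 0.00477051 = 882.338 LSBs.
Round → code 882.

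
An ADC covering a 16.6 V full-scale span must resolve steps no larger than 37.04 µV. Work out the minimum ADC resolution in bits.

Number of steps required ≥ 16.6 V / 37.04 µV = 448164.15.
Need 2^N ≥ 448164.15; 2^18 = 262144, 2^19 = 524288.
Minimum N = 19.

19 bits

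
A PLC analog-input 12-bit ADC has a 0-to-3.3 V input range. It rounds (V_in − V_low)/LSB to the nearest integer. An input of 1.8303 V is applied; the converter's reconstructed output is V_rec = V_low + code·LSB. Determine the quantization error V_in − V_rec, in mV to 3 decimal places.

One LSB is 3.3 V / 4096 = 0.806 mV.
(1.8303 − 0)/0.000805664 = 2271.7905; round gives code 2272.
Code 2272 maps back to 0 + 2272×0.000805664 V = 1.8304688 V.
V_in − V_rec = -0.00016875 V = -0.169 mV.

-0.169 mV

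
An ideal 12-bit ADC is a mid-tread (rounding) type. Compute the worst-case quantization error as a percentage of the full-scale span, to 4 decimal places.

0.0122 %

Rounding → worst-case error = ½ LSB = V_FS/2^13, so 100/8192 = 0.012207 % of full scale.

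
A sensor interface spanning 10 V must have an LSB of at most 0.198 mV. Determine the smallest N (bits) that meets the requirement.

Number of steps required ≥ 10 V / 0.198 mV = 50505.05.
Need 2^N ≥ 50505.05; 2^15 = 32768, 2^16 = 65536.
Minimum N = 16.

16 bits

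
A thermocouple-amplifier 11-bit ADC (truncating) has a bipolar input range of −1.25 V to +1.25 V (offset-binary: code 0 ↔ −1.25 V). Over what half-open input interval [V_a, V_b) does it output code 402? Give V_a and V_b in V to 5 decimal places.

[-0.75928 V, -0.75806 V)

LSB = 2.5/2^11 = 1.221 mV.
V_a = V_low + 402·LSB = -0.759277 V; V_b = V_low + 403·LSB = -0.758057 V.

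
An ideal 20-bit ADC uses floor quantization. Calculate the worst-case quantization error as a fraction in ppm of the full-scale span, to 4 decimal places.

Truncating → worst-case error = 1 LSB = V_FS/2^20, so 1e+06/1048576 = 0.953674 ppm of full scale.

0.9537 ppm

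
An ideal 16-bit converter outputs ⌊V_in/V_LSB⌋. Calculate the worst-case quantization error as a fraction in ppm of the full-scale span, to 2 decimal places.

Truncating → worst-case error = 1 LSB = V_FS/2^16, so 1e+06/65536 = 15.2588 ppm of full scale.

15.26 ppm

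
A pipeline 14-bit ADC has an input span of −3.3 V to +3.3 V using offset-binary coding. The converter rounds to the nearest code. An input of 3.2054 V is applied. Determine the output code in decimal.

Full-scale span = 6.6 V; LSB = 6.6/2^14 = 402.83 µV.
Input sits at 16149.163 steps above V_low.
round(16149.163) = 16149.

code 16149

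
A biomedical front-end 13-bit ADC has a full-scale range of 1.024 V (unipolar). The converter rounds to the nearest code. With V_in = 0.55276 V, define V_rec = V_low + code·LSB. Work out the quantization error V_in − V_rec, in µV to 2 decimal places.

10.00 µV

Step size: 1.024 V ÷ 2^13 = 125.00 µV.
(0.55276 − 0)/0.000125 = 4422.0800; round gives code 4422.
Code 4422 maps back to 0 + 4422×0.000125 V = 0.55275 V.
Error = 0.55276 − 0.55275 = 1e-05 V = 10.00 µV.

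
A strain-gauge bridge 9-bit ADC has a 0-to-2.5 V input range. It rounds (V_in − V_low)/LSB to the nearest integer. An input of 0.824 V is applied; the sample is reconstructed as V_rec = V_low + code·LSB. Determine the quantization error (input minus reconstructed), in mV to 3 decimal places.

-1.195 mV

One LSB is 2.5 V / 512 = 4.883 mV.
(V_in − V_low)/LSB = (0.824 − 0)/0.00488281 = 168.7552 → code 169 (round).
Reconstructed: 0.82519531 V.
Difference: -0.00119531 V → -1.195 mV.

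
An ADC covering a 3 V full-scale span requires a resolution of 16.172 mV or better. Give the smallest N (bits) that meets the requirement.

8 bits

Number of steps required ≥ 3 V / 16.172 mV = 185.51.
Need 2^N ≥ 185.51; 2^7 = 128, 2^8 = 256.
Minimum N = 8.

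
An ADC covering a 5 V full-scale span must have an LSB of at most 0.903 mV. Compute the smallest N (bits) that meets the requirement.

Number of steps required ≥ 5 V / 0.903 mV = 5537.10.
Need 2^N ≥ 5537.10; 2^12 = 4096, 2^13 = 8192.
Minimum N = 13.

13 bits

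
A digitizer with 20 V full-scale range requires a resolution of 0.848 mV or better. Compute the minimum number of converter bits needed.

Number of steps required ≥ 20 V / 0.848 mV = 23584.91.
Need 2^N ≥ 23584.91; 2^14 = 16384, 2^15 = 32768.
Minimum N = 15.

15 bits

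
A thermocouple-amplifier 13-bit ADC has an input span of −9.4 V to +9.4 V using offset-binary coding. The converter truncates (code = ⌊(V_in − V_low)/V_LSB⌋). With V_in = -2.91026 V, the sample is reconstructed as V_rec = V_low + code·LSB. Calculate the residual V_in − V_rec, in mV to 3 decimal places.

One LSB is 18.8 V / 8192 = 2.295 mV.
Scaled input = 2827.8697 LSBs, so code = 2827.
Reconstructed: -2.9122559 V.
V_in − V_rec = 0.00199586 V = 1.996 mV.

1.996 mV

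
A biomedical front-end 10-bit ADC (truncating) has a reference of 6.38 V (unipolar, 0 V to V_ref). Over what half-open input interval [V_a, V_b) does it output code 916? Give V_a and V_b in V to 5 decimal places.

[5.70711 V, 5.71334 V)

LSB = 6.38/2^10 = 6.230 mV.
V_a = V_low + 916·LSB = 5.70711 V; V_b = V_low + 917·LSB = 5.71334 V.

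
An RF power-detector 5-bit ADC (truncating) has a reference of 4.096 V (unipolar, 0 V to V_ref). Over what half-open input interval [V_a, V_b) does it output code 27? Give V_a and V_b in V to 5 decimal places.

LSB = 4.096/2^5 = 128.000 mV.
V_a = V_low + 27·LSB = 3.456 V; V_b = V_low + 28·LSB = 3.584 V.

[3.45600 V, 3.58400 V)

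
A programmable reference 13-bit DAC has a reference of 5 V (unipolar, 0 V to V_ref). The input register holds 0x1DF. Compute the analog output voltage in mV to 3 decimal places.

292.358 mV

LSB = 5 V / 2^13 = 0.610 mV.
Code 0x1DF = 479 decimal.
V_out = 0 + 479 × 0.000610352 V = 0.292358 V.
= 292.358 mV.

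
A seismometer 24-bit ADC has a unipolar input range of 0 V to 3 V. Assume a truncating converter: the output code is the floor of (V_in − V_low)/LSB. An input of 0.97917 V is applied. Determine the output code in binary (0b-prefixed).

code 0b10100111000111001001011 (decimal 5475915)

Full-scale span = 3 V; LSB = 3/2^24 = 0.18 µV.
(V_in − V_low)/LSB = (0.97917 − 0) / 1.78814e-07 = 5475915.530.
Floor → code 5475915.
In binary (0b-prefixed): 0b10100111000111001001011.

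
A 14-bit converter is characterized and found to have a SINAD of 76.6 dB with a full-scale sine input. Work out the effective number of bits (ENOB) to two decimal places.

12.43 bits

ENOB = (SINAD − 1.76) / 6.02 = (76.6 − 1.76)/6.02 = 12.432.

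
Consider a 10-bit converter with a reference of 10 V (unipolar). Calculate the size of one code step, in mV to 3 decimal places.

Full-scale span = 10 V.
LSB = 10 / 2^10 = 10 / 1024 = 0.00976562 V = 9.766 mV.

9.766 mV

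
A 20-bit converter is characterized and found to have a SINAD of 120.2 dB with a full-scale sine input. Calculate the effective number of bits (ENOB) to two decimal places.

ENOB = (SINAD − 1.76) / 6.02 = (120.2 − 1.76)/6.02 = 19.674.

19.67 bits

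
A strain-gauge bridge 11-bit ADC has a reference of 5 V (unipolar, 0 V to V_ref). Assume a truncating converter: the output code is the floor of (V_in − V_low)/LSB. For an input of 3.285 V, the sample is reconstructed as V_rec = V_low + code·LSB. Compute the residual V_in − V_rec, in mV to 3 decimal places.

1.309 mV

Step size: 5 V ÷ 2^11 = 2.441 mV.
(3.285 − 0)/0.00244141 = 1345.5360; ⌊·⌋ gives code 1345.
V_rec = 0 + 1345·0.00244141 = 3.2836914 V.
Error = 3.285 − 3.2836914 = 0.00130859 V = 1.309 mV.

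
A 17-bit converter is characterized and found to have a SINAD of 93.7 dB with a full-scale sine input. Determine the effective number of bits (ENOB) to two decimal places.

ENOB = (SINAD − 1.76) / 6.02 = (93.7 − 1.76)/6.02 = 15.272.

15.27 bits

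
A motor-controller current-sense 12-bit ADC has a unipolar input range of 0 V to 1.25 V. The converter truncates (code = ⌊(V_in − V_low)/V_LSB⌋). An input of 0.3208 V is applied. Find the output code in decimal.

With 4096 levels over 1.25 V, one step is 305.18 µV.
Input sits at 1051.197 steps above V_low.
So the output code is 1051.

code 1051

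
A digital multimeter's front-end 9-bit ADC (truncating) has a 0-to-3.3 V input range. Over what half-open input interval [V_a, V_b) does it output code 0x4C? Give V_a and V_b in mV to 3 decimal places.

[489.844 mV, 496.289 mV)

LSB = 3.3/2^9 = 6.445 mV.
Code 0x4C = 76 decimal.
V_a = V_low + 76·LSB = 0.489844 V; V_b = V_low + 77·LSB = 0.496289 V.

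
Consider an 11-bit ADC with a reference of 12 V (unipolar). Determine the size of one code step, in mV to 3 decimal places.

5.859 mV

Full-scale span = 12 V.
LSB = 12 / 2^11 = 12 / 2048 = 0.00585938 V = 5.859 mV.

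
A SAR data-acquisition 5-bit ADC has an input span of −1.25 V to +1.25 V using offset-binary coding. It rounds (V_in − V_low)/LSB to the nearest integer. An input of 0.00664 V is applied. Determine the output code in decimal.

code 16

LSB = 2.5 V / 32 = 78.125 mV.
(0.00664 − (−1.25)) / 0.078125 = 16.085 LSBs.
Round → code 16.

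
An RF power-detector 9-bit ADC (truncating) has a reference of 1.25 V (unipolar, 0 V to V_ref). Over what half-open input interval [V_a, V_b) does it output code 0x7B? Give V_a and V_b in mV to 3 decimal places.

[300.293 mV, 302.734 mV)

LSB = 1.25/2^9 = 2.441 mV.
Code 0x7B = 123 decimal.
V_a = V_low + 123·LSB = 0.300293 V; V_b = V_low + 124·LSB = 0.302734 V.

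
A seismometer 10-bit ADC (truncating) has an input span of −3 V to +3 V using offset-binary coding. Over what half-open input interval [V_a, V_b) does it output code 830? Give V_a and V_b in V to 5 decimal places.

[1.86328 V, 1.86914 V)

LSB = 6/2^10 = 5.859 mV.
V_a = V_low + 830·LSB = 1.86328 V; V_b = V_low + 831·LSB = 1.86914 V.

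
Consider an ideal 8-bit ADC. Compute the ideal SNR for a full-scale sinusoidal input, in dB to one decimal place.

49.9 dB

SNR ≈ 6.02·N + 1.76 dB = 6.02·8 + 1.76 = 49.92 dB.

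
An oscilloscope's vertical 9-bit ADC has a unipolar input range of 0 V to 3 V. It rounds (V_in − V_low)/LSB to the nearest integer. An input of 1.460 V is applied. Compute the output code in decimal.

With 512 levels over 3 V, one step is 5.859 mV.
(1.460 − 0) / 0.00585938 = 249.173 LSBs.
round(249.173) = 249.

code 249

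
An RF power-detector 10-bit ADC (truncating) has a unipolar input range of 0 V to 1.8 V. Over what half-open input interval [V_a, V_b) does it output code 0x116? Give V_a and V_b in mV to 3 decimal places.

LSB = 1.8/2^10 = 1.758 mV.
Code 0x116 = 278 decimal.
V_a = V_low + 278·LSB = 0.488672 V; V_b = V_low + 279·LSB = 0.49043 V.

[488.672 mV, 490.430 mV)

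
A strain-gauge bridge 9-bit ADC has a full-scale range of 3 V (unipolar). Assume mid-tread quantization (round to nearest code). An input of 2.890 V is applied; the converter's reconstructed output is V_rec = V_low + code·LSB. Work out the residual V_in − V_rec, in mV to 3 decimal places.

1.328 mV

One LSB is 3 V / 512 = 5.859 mV.
Scaled input = 493.2267 LSBs, so code = 493.
Code 493 maps back to 0 + 493×0.00585938 V = 2.8886719 V.
Error = 2.890 − 2.8886719 = 0.00132813 V = 1.328 mV.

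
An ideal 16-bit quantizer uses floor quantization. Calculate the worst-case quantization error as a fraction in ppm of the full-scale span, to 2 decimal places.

Truncating → worst-case error = 1 LSB = V_FS/2^16, so 1e+06/65536 = 15.2588 ppm of full scale.

15.26 ppm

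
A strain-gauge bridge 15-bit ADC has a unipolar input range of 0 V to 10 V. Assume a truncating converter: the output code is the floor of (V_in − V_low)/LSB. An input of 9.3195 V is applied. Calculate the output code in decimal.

code 30538

LSB = 10 V / 32768 = 305.18 µV.
(V_in − V_low)/LSB = (9.3195 − 0) / 0.000305176 = 30538.138.
So the output code is 30538.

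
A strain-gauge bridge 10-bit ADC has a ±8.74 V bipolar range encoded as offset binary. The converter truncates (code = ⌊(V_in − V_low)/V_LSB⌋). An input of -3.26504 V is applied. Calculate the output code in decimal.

code 320

LSB = 17.48 V / 1024 = 17.070 mV.
(V_in − V_low)/LSB = (-3.26504 − (−8.74)) / 0.0170703 = 320.730.
So the output code is 320.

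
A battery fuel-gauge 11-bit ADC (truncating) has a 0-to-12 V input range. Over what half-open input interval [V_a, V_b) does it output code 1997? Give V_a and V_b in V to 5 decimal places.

[11.70117 V, 11.70703 V)

LSB = 12/2^11 = 5.859 mV.
V_a = V_low + 1997·LSB = 11.7012 V; V_b = V_low + 1998·LSB = 11.707 V.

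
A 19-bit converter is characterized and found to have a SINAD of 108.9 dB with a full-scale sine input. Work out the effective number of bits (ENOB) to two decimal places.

17.80 bits

ENOB = (SINAD − 1.76) / 6.02 = (108.9 − 1.76)/6.02 = 17.797.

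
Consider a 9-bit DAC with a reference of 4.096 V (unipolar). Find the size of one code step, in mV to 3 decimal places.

Full-scale span = 4.096 V.
LSB = 4.096 / 2^9 = 4.096 / 512 = 0.008 V = 8.000 mV.

8.000 mV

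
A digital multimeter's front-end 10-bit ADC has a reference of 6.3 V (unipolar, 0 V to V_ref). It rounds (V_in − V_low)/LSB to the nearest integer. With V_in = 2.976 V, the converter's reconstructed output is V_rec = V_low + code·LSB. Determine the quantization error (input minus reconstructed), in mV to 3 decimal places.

-1.734 mV

LSB = 6.3/2^10 = 6.152 mV.
(V_in − V_low)/LSB = (2.976 − 0)/0.00615234 = 483.7181 → code 484 (round).
Reconstructed: 2.9777344 V.
Difference: -0.00173438 V → -1.734 mV.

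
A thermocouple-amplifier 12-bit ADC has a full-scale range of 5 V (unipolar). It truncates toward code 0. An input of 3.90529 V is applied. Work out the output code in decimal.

With 4096 levels over 5 V, one step is 1.221 mV.
Input sits at 3199.214 steps above V_low.
Floor → code 3199.

code 3199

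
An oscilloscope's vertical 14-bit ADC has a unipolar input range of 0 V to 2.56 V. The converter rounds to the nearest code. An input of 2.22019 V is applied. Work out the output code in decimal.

With 16384 levels over 2.56 V, one step is 156.25 µV.
(V_in − V_low)/LSB = (2.22019 − 0) / 0.00015625 = 14209.216.
Round → code 14209.

code 14209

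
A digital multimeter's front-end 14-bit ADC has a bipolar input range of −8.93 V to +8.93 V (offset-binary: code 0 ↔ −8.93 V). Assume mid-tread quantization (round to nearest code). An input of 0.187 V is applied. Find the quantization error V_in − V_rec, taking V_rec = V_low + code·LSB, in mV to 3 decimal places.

-0.495 mV

One LSB is 17.86 V / 16384 = 1.090 mV.
(V_in − V_low)/LSB = (0.187 − (−8.93))/0.00109009 = 8363.5458 → code 8364 (round).
Code 8364 maps back to (−8.93) + 8364×0.00109009 V = 0.18749512 V.
Difference: -0.000495117 V → -0.495 mV.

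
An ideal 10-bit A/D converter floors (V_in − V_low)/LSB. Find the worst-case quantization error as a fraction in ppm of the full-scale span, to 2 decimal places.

Truncating → worst-case error = 1 LSB = V_FS/2^10, so 1e+06/1024 = 976.562 ppm of full scale.

976.56 ppm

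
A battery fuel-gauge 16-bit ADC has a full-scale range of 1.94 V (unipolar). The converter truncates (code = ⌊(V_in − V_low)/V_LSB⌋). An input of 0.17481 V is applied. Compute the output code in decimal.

Full-scale span = 1.94 V; LSB = 1.94/2^16 = 29.60 µV.
(V_in − V_low)/LSB = (0.17481 − 0) / 2.96021e-05 = 5905.334.
⌊·⌋(5905.334) = 5905.

code 5905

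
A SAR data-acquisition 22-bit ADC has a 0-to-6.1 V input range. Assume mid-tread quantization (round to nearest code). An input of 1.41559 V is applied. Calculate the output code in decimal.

code 973347

LSB = 6.1 V / 4194304 = 1.45 µV.
(V_in − V_low)/LSB = (1.41559 − 0) / 1.45435e-06 = 973346.688.
round(973346.688) = 973347.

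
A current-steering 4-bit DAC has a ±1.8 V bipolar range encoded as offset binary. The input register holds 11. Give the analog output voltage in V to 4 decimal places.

LSB = 3.6 V / 2^4 = 225.000 mV.
V_out = (−1.8) + 11 × 0.225 V = 0.675 V.

0.6750 V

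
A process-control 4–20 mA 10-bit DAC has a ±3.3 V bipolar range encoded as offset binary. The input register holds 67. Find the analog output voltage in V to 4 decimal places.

LSB = 6.6 V / 2^10 = 6.445 mV.
V_out = (−3.3) + 67 × 0.00644531 V = -2.86816 V.

-2.8682 V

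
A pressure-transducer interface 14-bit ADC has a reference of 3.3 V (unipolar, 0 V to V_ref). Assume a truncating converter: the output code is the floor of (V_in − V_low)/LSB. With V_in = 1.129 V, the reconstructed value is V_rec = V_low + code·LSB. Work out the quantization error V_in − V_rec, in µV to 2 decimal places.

Step size: 3.3 V ÷ 2^14 = 201.42 µV.
(1.129 − 0)/0.000201416 = 5605.3139; ⌊·⌋ gives code 5605.
Code 5605 maps back to 0 + 5605×0.000201416 V = 1.1289368 V.
Difference: 6.32324e-05 V → 63.23 µV.

63.23 µV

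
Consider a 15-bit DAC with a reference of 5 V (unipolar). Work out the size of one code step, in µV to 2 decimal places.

Full-scale span = 5 V.
LSB = 5 / 2^15 = 5 / 32768 = 0.000152588 V = 152.59 µV.

152.59 µV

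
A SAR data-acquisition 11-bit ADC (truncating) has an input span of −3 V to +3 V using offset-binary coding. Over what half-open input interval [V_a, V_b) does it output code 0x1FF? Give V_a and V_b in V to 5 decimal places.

[-1.50293 V, -1.50000 V)

LSB = 6/2^11 = 2.930 mV.
Code 0x1FF = 511 decimal.
V_a = V_low + 511·LSB = -1.50293 V; V_b = V_low + 512·LSB = -1.5 V.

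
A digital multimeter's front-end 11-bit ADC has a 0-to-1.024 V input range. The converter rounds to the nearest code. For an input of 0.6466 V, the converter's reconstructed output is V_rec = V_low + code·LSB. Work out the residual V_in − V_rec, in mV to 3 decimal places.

0.100 mV

LSB = 1.024/2^11 = 0.500 mV.
(0.6466 − 0)/0.0005 = 1293.2000; round gives code 1293.
Reconstructed: 0.6465 V.
Difference: 0.0001 V → 0.100 mV.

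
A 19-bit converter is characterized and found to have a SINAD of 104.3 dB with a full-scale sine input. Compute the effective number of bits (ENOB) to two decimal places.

17.03 bits

ENOB = (SINAD − 1.76) / 6.02 = (104.3 − 1.76)/6.02 = 17.033.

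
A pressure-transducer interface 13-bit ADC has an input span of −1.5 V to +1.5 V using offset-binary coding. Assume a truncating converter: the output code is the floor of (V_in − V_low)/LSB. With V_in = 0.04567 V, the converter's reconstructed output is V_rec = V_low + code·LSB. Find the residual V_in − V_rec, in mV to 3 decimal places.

One LSB is 3 V / 8192 = 366.21 µV.
(0.04567 − (−1.5))/0.000366211 = 4220.7095; ⌊·⌋ gives code 4220.
Reconstructed: 0.045410156 V.
Error = 0.04567 − 0.045410156 = 0.000259844 V = 0.260 mV.

0.260 mV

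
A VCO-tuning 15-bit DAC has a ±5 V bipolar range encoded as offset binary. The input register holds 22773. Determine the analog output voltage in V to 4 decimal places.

1.9498 V

LSB = 10 V / 2^15 = 305.18 µV.
V_out = (−5) + 22773 × 0.000305176 V = 1.94977 V.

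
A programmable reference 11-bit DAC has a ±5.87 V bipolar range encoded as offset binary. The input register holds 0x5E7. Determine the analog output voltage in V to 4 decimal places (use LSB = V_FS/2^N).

2.7917 V

LSB = 11.74 V / 2^11 = 5.732 mV.
Code 0x5E7 = 1511 decimal.
V_out = (−5.87) + 1511 × 0.00573242 V = 2.79169 V.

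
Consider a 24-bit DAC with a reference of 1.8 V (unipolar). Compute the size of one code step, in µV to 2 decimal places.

Full-scale span = 1.8 V.
LSB = 1.8 / 2^24 = 1.8 / 16777216 = 1.07288e-07 V = 0.11 µV.

0.11 µV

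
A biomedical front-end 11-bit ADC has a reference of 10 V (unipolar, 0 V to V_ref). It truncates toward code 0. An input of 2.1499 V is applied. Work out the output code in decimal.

With 2048 levels over 10 V, one step is 4.883 mV.
Input sits at 440.300 steps above V_low.
So the output code is 440.

code 440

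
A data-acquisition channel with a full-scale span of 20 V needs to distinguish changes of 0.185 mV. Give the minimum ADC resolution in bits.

17 bits

Number of steps required ≥ 20 V / 0.185 mV = 108108.11.
Need 2^N ≥ 108108.11; 2^16 = 65536, 2^17 = 131072.
Minimum N = 17.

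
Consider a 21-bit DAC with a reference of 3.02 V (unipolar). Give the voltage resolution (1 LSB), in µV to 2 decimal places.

1.44 µV

Full-scale span = 3.02 V.
LSB = 3.02 / 2^21 = 3.02 / 2097152 = 1.44005e-06 V = 1.44 µV.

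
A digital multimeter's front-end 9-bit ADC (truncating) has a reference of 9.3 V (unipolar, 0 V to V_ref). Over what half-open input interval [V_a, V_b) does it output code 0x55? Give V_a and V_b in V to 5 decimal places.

LSB = 9.3/2^9 = 18.164 mV.
Code 0x55 = 85 decimal.
V_a = V_low + 85·LSB = 1.54395 V; V_b = V_low + 86·LSB = 1.56211 V.

[1.54395 V, 1.56211 V)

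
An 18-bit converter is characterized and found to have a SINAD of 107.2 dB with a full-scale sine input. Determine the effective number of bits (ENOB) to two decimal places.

17.51 bits

ENOB = (SINAD − 1.76) / 6.02 = (107.2 − 1.76)/6.02 = 17.515.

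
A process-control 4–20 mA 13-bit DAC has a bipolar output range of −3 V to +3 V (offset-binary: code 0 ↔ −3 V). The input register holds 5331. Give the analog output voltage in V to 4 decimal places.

LSB = 6 V / 2^13 = 0.732 mV.
V_out = (−3) + 5331 × 0.000732422 V = 0.904541 V.

0.9045 V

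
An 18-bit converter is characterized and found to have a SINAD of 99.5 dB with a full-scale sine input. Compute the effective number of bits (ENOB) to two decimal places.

16.24 bits

ENOB = (SINAD − 1.76) / 6.02 = (99.5 − 1.76)/6.02 = 16.236.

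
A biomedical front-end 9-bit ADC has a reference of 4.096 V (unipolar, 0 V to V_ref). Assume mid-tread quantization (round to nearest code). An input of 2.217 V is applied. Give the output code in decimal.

Full-scale span = 4.096 V; LSB = 4.096/2^9 = 8.000 mV.
(V_in − V_low)/LSB = (2.217 − 0) / 0.008 = 277.125.
So the output code is 277.

code 277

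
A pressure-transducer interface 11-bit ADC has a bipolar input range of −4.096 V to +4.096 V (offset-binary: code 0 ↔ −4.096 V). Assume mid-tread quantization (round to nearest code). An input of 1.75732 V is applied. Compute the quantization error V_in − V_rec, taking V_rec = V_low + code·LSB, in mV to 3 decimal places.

LSB = 8.192/2^11 = 4.000 mV.
Scaled input = 1463.3300 LSBs, so code = 1463.
V_rec = (−4.096) + 1463·0.004 = 1.756 V.
V_in − V_rec = 0.00132 V = 1.320 mV.

1.320 mV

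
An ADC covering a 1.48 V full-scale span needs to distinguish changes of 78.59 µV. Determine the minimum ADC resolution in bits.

15 bits

Number of steps required ≥ 1.48 V / 78.59 µV = 18831.91.
Need 2^N ≥ 18831.91; 2^14 = 16384, 2^15 = 32768.
Minimum N = 15.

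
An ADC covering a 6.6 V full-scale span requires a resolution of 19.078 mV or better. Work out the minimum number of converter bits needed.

Number of steps required ≥ 6.6 V / 19.078 mV = 345.95.
Need 2^N ≥ 345.95; 2^8 = 256, 2^9 = 512.
Minimum N = 9.

9 bits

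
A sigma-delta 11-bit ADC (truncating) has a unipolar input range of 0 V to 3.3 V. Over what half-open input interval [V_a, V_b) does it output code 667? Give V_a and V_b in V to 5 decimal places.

LSB = 3.3/2^11 = 1.611 mV.
V_a = V_low + 667·LSB = 1.07476 V; V_b = V_low + 668·LSB = 1.07637 V.

[1.07476 V, 1.07637 V)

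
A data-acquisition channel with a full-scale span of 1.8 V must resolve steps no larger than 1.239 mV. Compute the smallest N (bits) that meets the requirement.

11 bits

Number of steps required ≥ 1.8 V / 1.239 mV = 1452.78.
Need 2^N ≥ 1452.78; 2^10 = 1024, 2^11 = 2048.
Minimum N = 11.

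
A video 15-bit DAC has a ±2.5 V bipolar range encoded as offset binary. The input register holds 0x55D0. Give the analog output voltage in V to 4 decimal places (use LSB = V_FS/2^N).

LSB = 5 V / 2^15 = 152.59 µV.
Code 0x55D0 = 21968 decimal.
V_out = (−2.5) + 21968 × 0.000152588 V = 0.852051 V.

0.8521 V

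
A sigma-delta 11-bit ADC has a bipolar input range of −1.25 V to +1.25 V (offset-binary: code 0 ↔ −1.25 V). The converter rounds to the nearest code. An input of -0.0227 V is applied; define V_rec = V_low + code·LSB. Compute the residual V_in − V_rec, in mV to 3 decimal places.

LSB = 2.5/2^11 = 1.221 mV.
(-0.0227 − (−1.25))/0.0012207 = 1005.4042; round gives code 1005.
V_rec = (−1.25) + 1005·0.0012207 = -0.023193359 V.
Error = -0.0227 − (−0.023193359) = 0.000493359 V = 0.493 mV.

0.493 mV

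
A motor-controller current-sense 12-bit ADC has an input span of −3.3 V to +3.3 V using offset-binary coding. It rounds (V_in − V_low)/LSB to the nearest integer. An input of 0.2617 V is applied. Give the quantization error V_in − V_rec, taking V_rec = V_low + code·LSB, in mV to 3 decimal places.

One LSB is 6.6 V / 4096 = 1.611 mV.
Scaled input = 2210.4126 LSBs, so code = 2210.
Code 2210 maps back to (−3.3) + 2210×0.00161133 V = 0.26103516 V.
Error = 0.2617 − 0.26103516 = 0.000664844 V = 0.665 mV.

0.665 mV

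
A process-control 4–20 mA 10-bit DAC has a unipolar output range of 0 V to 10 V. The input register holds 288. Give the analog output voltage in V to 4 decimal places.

LSB = 10 V / 2^10 = 9.766 mV.
V_out = 0 + 288 × 0.00976562 V = 2.8125 V.

2.8125 V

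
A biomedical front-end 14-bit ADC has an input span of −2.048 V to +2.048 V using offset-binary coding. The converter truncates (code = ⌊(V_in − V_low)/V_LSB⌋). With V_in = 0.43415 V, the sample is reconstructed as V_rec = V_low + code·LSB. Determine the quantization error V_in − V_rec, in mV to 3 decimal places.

Step size: 4.096 V ÷ 2^14 = 250.00 µV.
(V_in − V_low)/LSB = (0.43415 − (−2.048))/0.00025 = 9928.6000 → code 9928 (floor).
V_rec = (−2.048) + 9928·0.00025 = 0.434 V.
V_in − V_rec = 0.00015 V = 0.150 mV.

0.150 mV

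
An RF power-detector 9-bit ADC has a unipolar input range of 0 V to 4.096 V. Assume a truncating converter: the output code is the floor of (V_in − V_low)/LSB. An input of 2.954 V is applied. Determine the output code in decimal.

With 512 levels over 4.096 V, one step is 8.000 mV.
(V_in − V_low)/LSB = (2.954 − 0) / 0.008 = 369.250.
So the output code is 369.

code 369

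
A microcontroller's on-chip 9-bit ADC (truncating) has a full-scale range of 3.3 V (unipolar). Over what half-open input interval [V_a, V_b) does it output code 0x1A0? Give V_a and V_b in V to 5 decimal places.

LSB = 3.3/2^9 = 6.445 mV.
Code 0x1A0 = 416 decimal.
V_a = V_low + 416·LSB = 2.68125 V; V_b = V_low + 417·LSB = 2.6877 V.

[2.68125 V, 2.68770 V)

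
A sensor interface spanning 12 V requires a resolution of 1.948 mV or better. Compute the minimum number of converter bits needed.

Number of steps required ≥ 12 V / 1.948 mV = 6160.16.
Need 2^N ≥ 6160.16; 2^12 = 4096, 2^13 = 8192.
Minimum N = 13.

13 bits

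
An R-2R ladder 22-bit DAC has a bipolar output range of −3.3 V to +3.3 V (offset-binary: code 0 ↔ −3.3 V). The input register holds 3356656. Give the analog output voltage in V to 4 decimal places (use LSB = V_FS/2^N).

1.9819 V

LSB = 6.6 V / 2^22 = 1.57 µV.
V_out = (−3.3) + 3356656 × 1.57356e-06 V = 1.98191 V.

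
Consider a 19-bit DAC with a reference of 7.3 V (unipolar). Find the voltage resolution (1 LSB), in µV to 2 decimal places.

13.92 µV

Full-scale span = 7.3 V.
LSB = 7.3 / 2^19 = 7.3 / 524288 = 1.39236e-05 V = 13.92 µV.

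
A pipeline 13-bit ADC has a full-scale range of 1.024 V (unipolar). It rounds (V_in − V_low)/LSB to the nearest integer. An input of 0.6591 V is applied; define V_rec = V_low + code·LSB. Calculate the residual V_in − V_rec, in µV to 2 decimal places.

Step size: 1.024 V ÷ 2^13 = 125.00 µV.
(0.6591 − 0)/0.000125 = 5272.8000; round gives code 5273.
Reconstructed: 0.659125 V.
Difference: -2.5e-05 V → -25.00 µV.

-25.00 µV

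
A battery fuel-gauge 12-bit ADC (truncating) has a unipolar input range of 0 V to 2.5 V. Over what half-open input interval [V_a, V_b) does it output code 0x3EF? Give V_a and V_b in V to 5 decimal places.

[0.61462 V, 0.61523 V)

LSB = 2.5/2^12 = 0.610 mV.
Code 0x3EF = 1007 decimal.
V_a = V_low + 1007·LSB = 0.614624 V; V_b = V_low + 1008·LSB = 0.615234 V.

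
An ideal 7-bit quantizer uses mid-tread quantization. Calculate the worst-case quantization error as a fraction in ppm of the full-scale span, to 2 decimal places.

Rounding → worst-case error = ½ LSB = V_FS/2^8, so 1e+06/256 = 3906.25 ppm of full scale.

3906.25 ppm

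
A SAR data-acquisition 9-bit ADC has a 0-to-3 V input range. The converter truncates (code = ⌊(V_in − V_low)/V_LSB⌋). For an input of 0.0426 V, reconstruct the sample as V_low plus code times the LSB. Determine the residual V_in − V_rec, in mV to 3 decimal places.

1.584 mV

Step size: 3 V ÷ 2^9 = 5.859 mV.
Scaled input = 7.2704 LSBs, so code = 7.
Reconstructed: 0.041015625 V.
V_in − V_rec = 0.00158438 V = 1.584 mV.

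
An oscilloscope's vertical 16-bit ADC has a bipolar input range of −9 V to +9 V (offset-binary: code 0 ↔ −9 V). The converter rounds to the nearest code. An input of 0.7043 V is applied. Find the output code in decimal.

code 35332

With 65536 levels over 18 V, one step is 274.66 µV.
(0.7043 − (−9)) / 0.000274658 = 35332.278 LSBs.
Round → code 35332.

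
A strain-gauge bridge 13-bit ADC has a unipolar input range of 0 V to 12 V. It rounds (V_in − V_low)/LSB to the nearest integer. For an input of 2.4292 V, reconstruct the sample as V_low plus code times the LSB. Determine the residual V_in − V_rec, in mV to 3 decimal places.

0.489 mV

Step size: 12 V ÷ 2^13 = 1.465 mV.
(V_in − V_low)/LSB = (2.4292 − 0)/0.00146484 = 1658.3339 → code 1658 (round).
Code 1658 maps back to 0 + 1658×0.00146484 V = 2.4287109 V.
Error = 2.4292 − 2.4287109 = 0.000489063 V = 0.489 mV.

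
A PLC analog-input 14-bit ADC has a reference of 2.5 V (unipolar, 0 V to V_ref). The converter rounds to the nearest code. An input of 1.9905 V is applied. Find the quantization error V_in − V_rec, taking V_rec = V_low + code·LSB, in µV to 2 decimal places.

One LSB is 2.5 V / 16384 = 152.59 µV.
(V_in − V_low)/LSB = (1.9905 − 0)/0.000152588 = 13044.9408 → code 13045 (round).
V_rec = 0 + 13045·0.000152588 = 1.990509 V.
Difference: -9.0332e-06 V → -9.03 µV.

-9.03 µV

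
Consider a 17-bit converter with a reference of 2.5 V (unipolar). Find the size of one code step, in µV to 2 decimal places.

Full-scale span = 2.5 V.
LSB = 2.5 / 2^17 = 2.5 / 131072 = 1.90735e-05 V = 19.07 µV.

19.07 µV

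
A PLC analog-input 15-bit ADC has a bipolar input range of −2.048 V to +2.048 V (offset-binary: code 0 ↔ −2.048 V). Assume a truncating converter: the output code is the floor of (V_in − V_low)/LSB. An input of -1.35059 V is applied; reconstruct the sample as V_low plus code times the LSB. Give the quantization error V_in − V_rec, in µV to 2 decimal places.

35.00 µV

LSB = 4.096/2^15 = 125.00 µV.
(-1.35059 − (−2.048))/0.000125 = 5579.2800; ⌊·⌋ gives code 5579.
Reconstructed: -1.350625 V.
Error = -1.35059 − (−1.350625) = 3.5e-05 V = 35.00 µV.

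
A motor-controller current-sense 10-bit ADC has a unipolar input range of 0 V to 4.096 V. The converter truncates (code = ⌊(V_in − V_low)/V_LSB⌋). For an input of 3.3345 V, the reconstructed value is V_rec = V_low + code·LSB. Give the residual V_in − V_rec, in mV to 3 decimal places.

LSB = 4.096/2^10 = 4.000 mV.
(3.3345 − 0)/0.004 = 833.6250; ⌊·⌋ gives code 833.
V_rec = 0 + 833·0.004 = 3.332 V.
V_in − V_rec = 0.0025 V = 2.500 mV.

2.500 mV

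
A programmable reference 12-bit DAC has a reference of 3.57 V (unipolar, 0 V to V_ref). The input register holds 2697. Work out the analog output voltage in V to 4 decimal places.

LSB = 3.57 V / 2^12 = 0.872 mV.
V_out = 0 + 2697 × 0.000871582 V = 2.35066 V.

2.3507 V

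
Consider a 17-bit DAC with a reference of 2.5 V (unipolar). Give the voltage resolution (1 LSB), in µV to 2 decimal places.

Full-scale span = 2.5 V.
LSB = 2.5 / 2^17 = 2.5 / 131072 = 1.90735e-05 V = 19.07 µV.

19.07 µV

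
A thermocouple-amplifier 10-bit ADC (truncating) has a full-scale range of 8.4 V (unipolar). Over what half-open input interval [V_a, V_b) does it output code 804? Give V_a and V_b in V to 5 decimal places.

LSB = 8.4/2^10 = 8.203 mV.
V_a = V_low + 804·LSB = 6.59531 V; V_b = V_low + 805·LSB = 6.60352 V.

[6.59531 V, 6.60352 V)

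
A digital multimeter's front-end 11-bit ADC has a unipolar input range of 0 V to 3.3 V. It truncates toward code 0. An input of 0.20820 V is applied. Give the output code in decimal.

code 129

LSB = 3.3 V / 2048 = 1.611 mV.
(0.20820 − 0) / 0.00161133 = 129.210 LSBs.
Floor → code 129.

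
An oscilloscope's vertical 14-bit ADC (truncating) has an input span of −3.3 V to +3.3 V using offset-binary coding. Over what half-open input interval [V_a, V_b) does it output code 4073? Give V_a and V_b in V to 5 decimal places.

[-1.65927 V, -1.65886 V)

LSB = 6.6/2^14 = 402.83 µV.
V_a = V_low + 4073·LSB = -1.65927 V; V_b = V_low + 4074·LSB = -1.65886 V.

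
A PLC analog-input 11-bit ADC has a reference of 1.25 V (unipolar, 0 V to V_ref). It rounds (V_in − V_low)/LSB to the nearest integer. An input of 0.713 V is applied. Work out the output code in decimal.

code 1168

LSB = 1.25 V / 2048 = 0.610 mV.
Input sits at 1168.179 steps above V_low.
Round → code 1168.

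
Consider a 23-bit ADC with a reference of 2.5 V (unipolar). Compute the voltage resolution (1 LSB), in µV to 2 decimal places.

0.30 µV

Full-scale span = 2.5 V.
LSB = 2.5 / 2^23 = 2.5 / 8388608 = 2.98023e-07 V = 0.30 µV.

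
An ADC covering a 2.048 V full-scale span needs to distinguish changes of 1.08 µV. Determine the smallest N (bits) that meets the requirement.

Number of steps required ≥ 2.048 V / 1.08 µV = 1896296.30.
Need 2^N ≥ 1896296.30; 2^20 = 1048576, 2^21 = 2097152.
Minimum N = 21.

21 bits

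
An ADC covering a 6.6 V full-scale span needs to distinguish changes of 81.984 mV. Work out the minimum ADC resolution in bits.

Number of steps required ≥ 6.6 V / 81.984 mV = 80.50.
Need 2^N ≥ 80.50; 2^6 = 64, 2^7 = 128.
Minimum N = 7.

7 bits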